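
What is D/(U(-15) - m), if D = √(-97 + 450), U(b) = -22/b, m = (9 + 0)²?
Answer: -15*√353/1193 ≈ -0.23623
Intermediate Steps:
m = 81 (m = 9² = 81)
D = √353 ≈ 18.788
D/(U(-15) - m) = √353/(-22/(-15) - 1*81) = √353/(-22*(-1/15) - 81) = √353/(22/15 - 81) = √353/(-1193/15) = √353*(-15/1193) = -15*√353/1193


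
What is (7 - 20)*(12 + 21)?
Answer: -429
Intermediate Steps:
(7 - 20)*(12 + 21) = -13*33 = -429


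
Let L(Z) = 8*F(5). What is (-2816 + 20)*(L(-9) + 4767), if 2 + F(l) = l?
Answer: -13395636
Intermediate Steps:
F(l) = -2 + l
L(Z) = 24 (L(Z) = 8*(-2 + 5) = 8*3 = 24)
(-2816 + 20)*(L(-9) + 4767) = (-2816 + 20)*(24 + 4767) = -2796*4791 = -13395636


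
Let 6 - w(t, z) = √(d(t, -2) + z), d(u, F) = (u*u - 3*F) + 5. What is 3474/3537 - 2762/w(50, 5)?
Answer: 1867519/243660 + 1381*√629/620 ≈ 63.528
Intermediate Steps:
d(u, F) = 5 + u² - 3*F (d(u, F) = (u² - 3*F) + 5 = 5 + u² - 3*F)
w(t, z) = 6 - √(11 + z + t²) (w(t, z) = 6 - √((5 + t² - 3*(-2)) + z) = 6 - √((5 + t² + 6) + z) = 6 - √((11 + t²) + z) = 6 - √(11 + z + t²))
3474/3537 - 2762/w(50, 5) = 3474/3537 - 2762/(6 - √(11 + 5 + 50²)) = 3474*(1/3537) - 2762/(6 - √(11 + 5 + 2500)) = 386/393 - 2762/(6 - √2516) = 386/393 - 2762/(6 - 2*√629)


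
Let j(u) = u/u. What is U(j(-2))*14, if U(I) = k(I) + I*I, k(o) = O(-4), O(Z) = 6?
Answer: 98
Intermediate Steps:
j(u) = 1
k(o) = 6
U(I) = 6 + I**2 (U(I) = 6 + I*I = 6 + I**2)
U(j(-2))*14 = (6 + 1**2)*14 = (6 + 1)*14 = 7*14 = 98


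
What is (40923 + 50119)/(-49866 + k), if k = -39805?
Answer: -91042/89671 ≈ -1.0153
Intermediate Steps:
(40923 + 50119)/(-49866 + k) = (40923 + 50119)/(-49866 - 39805) = 91042/(-89671) = 91042*(-1/89671) = -91042/89671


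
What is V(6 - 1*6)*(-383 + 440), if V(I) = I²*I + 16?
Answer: 912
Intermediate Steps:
V(I) = 16 + I³ (V(I) = I³ + 16 = 16 + I³)
V(6 - 1*6)*(-383 + 440) = (16 + (6 - 1*6)³)*(-383 + 440) = (16 + (6 - 6)³)*57 = (16 + 0³)*57 = (16 + 0)*57 = 16*57 = 912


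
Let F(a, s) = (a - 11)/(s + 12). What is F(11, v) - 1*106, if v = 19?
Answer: -106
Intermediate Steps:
F(a, s) = (-11 + a)/(12 + s)
F(11, v) - 1*106 = (-11 + 11)/(12 + 19) - 1*106 = 0/31 - 106 = (1/31)*0 - 106 = 0 - 106 = -106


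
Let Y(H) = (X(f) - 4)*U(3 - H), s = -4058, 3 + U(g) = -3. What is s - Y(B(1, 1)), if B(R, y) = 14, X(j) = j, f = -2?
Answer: -4094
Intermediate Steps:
U(g) = -6 (U(g) = -3 - 3 = -6)
Y(H) = 36 (Y(H) = (-2 - 4)*(-6) = -6*(-6) = 36)
s - Y(B(1, 1)) = -4058 - 1*36 = -4058 - 36 = -4094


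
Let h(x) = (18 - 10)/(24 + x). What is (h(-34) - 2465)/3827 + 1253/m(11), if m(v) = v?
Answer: 23840536/210485 ≈ 113.26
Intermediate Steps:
h(x) = 8/(24 + x)
(h(-34) - 2465)/3827 + 1253/m(11) = (8/(24 - 34) - 2465)/3827 + 1253/11 = (8/(-10) - 2465)*(1/3827) + 1253*(1/11) = (8*(-⅒) - 2465)*(1/3827) + 1253/11 = (-⅘ - 2465)*(1/3827) + 1253/11 = -12329/5*1/3827 + 1253/11 = -12329/19135 + 1253/11 = 23840536/210485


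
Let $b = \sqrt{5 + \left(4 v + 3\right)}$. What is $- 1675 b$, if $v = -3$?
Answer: $- 3350 i \approx - 3350.0 i$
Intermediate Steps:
$b = 2 i$ ($b = \sqrt{5 + \left(4 \left(-3\right) + 3\right)} = \sqrt{5 + \left(-12 + 3\right)} = \sqrt{5 - 9} = \sqrt{-4} = 2 i \approx 2.0 i$)
$- 1675 b = - 1675 \cdot 2 i = - 3350 i$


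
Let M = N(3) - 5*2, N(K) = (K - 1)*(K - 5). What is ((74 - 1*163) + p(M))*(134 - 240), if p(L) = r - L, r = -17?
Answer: 9752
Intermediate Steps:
N(K) = (-1 + K)*(-5 + K)
M = -14 (M = (5 + 3**2 - 6*3) - 5*2 = (5 + 9 - 18) - 10 = -4 - 10 = -14)
p(L) = -17 - L
((74 - 1*163) + p(M))*(134 - 240) = ((74 - 1*163) + (-17 - 1*(-14)))*(134 - 240) = ((74 - 163) + (-17 + 14))*(-106) = (-89 - 3)*(-106) = -92*(-106) = 9752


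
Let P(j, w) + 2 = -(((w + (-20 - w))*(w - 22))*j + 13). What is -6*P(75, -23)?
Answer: 405090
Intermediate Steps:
P(j, w) = -15 - j*(440 - 20*w) (P(j, w) = -2 - (((w + (-20 - w))*(w - 22))*j + 13) = -2 - ((-20*(-22 + w))*j + 13) = -2 - ((440 - 20*w)*j + 13) = -2 - (j*(440 - 20*w) + 13) = -2 - (13 + j*(440 - 20*w)) = -2 + (-13 - j*(440 - 20*w)) = -15 - j*(440 - 20*w))
-6*P(75, -23) = -6*(-15 - 440*75 + 20*75*(-23)) = -6*(-15 - 33000 - 34500) = -6*(-67515) = 405090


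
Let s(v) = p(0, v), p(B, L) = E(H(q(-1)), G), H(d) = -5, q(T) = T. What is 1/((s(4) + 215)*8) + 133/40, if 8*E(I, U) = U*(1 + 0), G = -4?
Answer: 57067/17160 ≈ 3.3256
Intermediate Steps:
E(I, U) = U/8 (E(I, U) = (U*(1 + 0))/8 = (U*1)/8 = U/8)
p(B, L) = -1/2 (p(B, L) = (1/8)*(-4) = -1/2)
s(v) = -1/2
1/((s(4) + 215)*8) + 133/40 = 1/((-1/2 + 215)*8) + 133/40 = (1/8)/(429/2) + 133*(1/40) = (2/429)*(1/8) + 133/40 = 1/1716 + 133/40 = 57067/17160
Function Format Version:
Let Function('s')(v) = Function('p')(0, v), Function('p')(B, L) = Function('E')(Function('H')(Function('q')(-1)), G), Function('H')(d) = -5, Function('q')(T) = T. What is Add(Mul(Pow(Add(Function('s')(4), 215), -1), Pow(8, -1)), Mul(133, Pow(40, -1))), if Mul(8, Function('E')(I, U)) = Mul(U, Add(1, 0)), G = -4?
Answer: Rational(57067, 17160) ≈ 3.3256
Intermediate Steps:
Function('E')(I, U) = Mul(Rational(1, 8), U) (Function('E')(I, U) = Mul(Rational(1, 8), Mul(U, Add(1, 0))) = Mul(Rational(1, 8), Mul(U, 1)) = Mul(Rational(1, 8), U))
Function('p')(B, L) = Rational(-1, 2) (Function('p')(B, L) = Mul(Rational(1, 8), -4) = Rational(-1, 2))
Function('s')(v) = Rational(-1, 2)
Add(Mul(Pow(Add(Function('s')(4), 215), -1), Pow(8, -1)), Mul(133, Pow(40, -1))) = Add(Mul(Pow(Add(Rational(-1, 2), 215), -1), Pow(8, -1)), Mul(133, Pow(40, -1))) = Add(Mul(Pow(Rational(429, 2), -1), Rational(1, 8)), Mul(133, Rational(1, 40))) = Add(Mul(Rational(2, 429), Rational(1, 8)), Rational(133, 40)) = Add(Rational(1, 1716), Rational(133, 40)) = Rational(57067, 17160)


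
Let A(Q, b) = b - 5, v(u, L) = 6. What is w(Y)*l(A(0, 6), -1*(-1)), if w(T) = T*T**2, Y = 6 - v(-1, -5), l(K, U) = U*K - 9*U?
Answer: 0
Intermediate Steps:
A(Q, b) = -5 + b
l(K, U) = -9*U + K*U (l(K, U) = K*U - 9*U = -9*U + K*U)
Y = 0 (Y = 6 - 1*6 = 6 - 6 = 0)
w(T) = T**3
w(Y)*l(A(0, 6), -1*(-1)) = 0**3*((-1*(-1))*(-9 + (-5 + 6))) = 0*(1*(-9 + 1)) = 0*(1*(-8)) = 0*(-8) = 0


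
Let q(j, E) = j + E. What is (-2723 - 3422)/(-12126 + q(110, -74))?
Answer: 1229/2418 ≈ 0.50827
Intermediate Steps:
q(j, E) = E + j
(-2723 - 3422)/(-12126 + q(110, -74)) = (-2723 - 3422)/(-12126 + (-74 + 110)) = -6145/(-12126 + 36) = -6145/(-12090) = -6145*(-1/12090) = 1229/2418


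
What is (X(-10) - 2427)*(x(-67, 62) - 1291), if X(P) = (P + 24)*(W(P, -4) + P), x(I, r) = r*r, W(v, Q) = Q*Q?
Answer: -5981679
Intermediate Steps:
W(v, Q) = Q²
x(I, r) = r²
X(P) = (16 + P)*(24 + P) (X(P) = (P + 24)*((-4)² + P) = (24 + P)*(16 + P) = (16 + P)*(24 + P))
(X(-10) - 2427)*(x(-67, 62) - 1291) = ((384 + (-10)² + 40*(-10)) - 2427)*(62² - 1291) = ((384 + 100 - 400) - 2427)*(3844 - 1291) = (84 - 2427)*2553 = -2343*2553 = -5981679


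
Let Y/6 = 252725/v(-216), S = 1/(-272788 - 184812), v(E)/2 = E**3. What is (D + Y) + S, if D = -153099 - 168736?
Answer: -3864999293342119/12009254400 ≈ -3.2184e+5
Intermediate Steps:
v(E) = 2*E**3
S = -1/457600 (S = 1/(-457600) = -1/457600 ≈ -2.1853e-6)
Y = -252725/3359232 (Y = 6*(252725/((2*(-216)**3))) = 6*(252725/((2*(-10077696)))) = 6*(252725/(-20155392)) = 6*(252725*(-1/20155392)) = 6*(-252725/20155392) = -252725/3359232 ≈ -0.075233)
D = -321835
(D + Y) + S = (-321835 - 252725/3359232) - 1/457600 = -1081118683445/3359232 - 1/457600 = -3864999293342119/12009254400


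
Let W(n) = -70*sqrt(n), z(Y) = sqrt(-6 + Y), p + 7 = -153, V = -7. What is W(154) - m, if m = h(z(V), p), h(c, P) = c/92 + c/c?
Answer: -1 - 70*sqrt(154) - I*sqrt(13)/92 ≈ -869.68 - 0.039191*I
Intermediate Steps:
p = -160 (p = -7 - 153 = -160)
h(c, P) = 1 + c/92 (h(c, P) = c*(1/92) + 1 = c/92 + 1 = 1 + c/92)
m = 1 + I*sqrt(13)/92 (m = 1 + sqrt(-6 - 7)/92 = 1 + sqrt(-13)/92 = 1 + (I*sqrt(13))/92 = 1 + I*sqrt(13)/92 ≈ 1.0 + 0.039191*I)
W(154) - m = -70*sqrt(154) - (1 + I*sqrt(13)/92) = -70*sqrt(154) + (-1 - I*sqrt(13)/92) = -1 - 70*sqrt(154) - I*sqrt(13)/92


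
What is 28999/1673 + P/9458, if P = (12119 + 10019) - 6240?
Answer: 150434948/7911617 ≈ 19.014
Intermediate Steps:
P = 15898 (P = 22138 - 6240 = 15898)
28999/1673 + P/9458 = 28999/1673 + 15898/9458 = 28999*(1/1673) + 15898*(1/9458) = 28999/1673 + 7949/4729 = 150434948/7911617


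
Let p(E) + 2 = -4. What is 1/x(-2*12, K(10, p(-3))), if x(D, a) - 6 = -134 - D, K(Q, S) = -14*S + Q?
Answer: -1/104 ≈ -0.0096154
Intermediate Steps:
p(E) = -6 (p(E) = -2 - 4 = -6)
K(Q, S) = Q - 14*S
x(D, a) = -128 - D (x(D, a) = 6 + (-134 - D) = -128 - D)
1/x(-2*12, K(10, p(-3))) = 1/(-128 - (-2)*12) = 1/(-128 - 1*(-24)) = 1/(-128 + 24) = 1/(-104) = -1/104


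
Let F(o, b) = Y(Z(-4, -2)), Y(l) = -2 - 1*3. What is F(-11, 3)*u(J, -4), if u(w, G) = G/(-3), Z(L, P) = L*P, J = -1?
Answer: -20/3 ≈ -6.6667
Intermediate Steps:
Y(l) = -5 (Y(l) = -2 - 3 = -5)
F(o, b) = -5
u(w, G) = -G/3 (u(w, G) = G*(-⅓) = -G/3)
F(-11, 3)*u(J, -4) = -(-5)*(-4)/3 = -5*4/3 = -20/3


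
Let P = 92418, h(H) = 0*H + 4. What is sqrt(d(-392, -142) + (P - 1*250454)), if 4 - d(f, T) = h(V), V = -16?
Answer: 2*I*sqrt(39509) ≈ 397.54*I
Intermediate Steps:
h(H) = 4 (h(H) = 0 + 4 = 4)
d(f, T) = 0 (d(f, T) = 4 - 1*4 = 4 - 4 = 0)
sqrt(d(-392, -142) + (P - 1*250454)) = sqrt(0 + (92418 - 1*250454)) = sqrt(0 + (92418 - 250454)) = sqrt(0 - 158036) = sqrt(-158036) = 2*I*sqrt(39509)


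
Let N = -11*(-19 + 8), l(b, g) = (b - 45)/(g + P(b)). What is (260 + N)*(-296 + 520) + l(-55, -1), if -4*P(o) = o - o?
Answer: 85444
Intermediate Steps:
P(o) = 0 (P(o) = -(o - o)/4 = -¼*0 = 0)
l(b, g) = (-45 + b)/g (l(b, g) = (b - 45)/(g + 0) = (-45 + b)/g)
N = 121 (N = -11*(-11) = 121)
(260 + N)*(-296 + 520) + l(-55, -1) = (260 + 121)*(-296 + 520) + (-45 - 55)/(-1) = 381*224 - 1*(-100) = 85344 + 100 = 85444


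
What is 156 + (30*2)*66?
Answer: 4116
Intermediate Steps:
156 + (30*2)*66 = 156 + 60*66 = 156 + 3960 = 4116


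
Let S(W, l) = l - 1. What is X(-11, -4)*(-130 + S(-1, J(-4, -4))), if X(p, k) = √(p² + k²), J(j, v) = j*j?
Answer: -115*√137 ≈ -1346.0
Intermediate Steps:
J(j, v) = j²
X(p, k) = √(k² + p²)
S(W, l) = -1 + l
X(-11, -4)*(-130 + S(-1, J(-4, -4))) = √((-4)² + (-11)²)*(-130 + (-1 + (-4)²)) = √(16 + 121)*(-130 + (-1 + 16)) = √137*(-130 + 15) = √137*(-115) = -115*√137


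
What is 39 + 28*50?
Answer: 1439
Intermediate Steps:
39 + 28*50 = 39 + 1400 = 1439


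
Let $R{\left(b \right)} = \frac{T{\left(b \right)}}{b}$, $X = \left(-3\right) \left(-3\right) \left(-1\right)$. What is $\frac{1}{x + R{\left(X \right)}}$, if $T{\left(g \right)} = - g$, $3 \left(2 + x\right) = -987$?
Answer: $- \frac{1}{332} \approx -0.003012$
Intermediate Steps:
$x = -331$ ($x = -2 + \frac{1}{3} \left(-987\right) = -2 - 329 = -331$)
$X = -9$ ($X = 9 \left(-1\right) = -9$)
$R{\left(b \right)} = -1$ ($R{\left(b \right)} = \frac{\left(-1\right) b}{b} = -1$)
$\frac{1}{x + R{\left(X \right)}} = \frac{1}{-331 - 1} = \frac{1}{-332} = - \frac{1}{332}$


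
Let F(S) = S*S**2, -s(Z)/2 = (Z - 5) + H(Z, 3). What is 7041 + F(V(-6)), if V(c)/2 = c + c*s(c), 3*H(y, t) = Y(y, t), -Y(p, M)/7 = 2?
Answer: -58404031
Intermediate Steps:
Y(p, M) = -14 (Y(p, M) = -7*2 = -14)
H(y, t) = -14/3 (H(y, t) = (1/3)*(-14) = -14/3)
s(Z) = 58/3 - 2*Z (s(Z) = -2*((Z - 5) - 14/3) = -2*((-5 + Z) - 14/3) = -2*(-29/3 + Z) = 58/3 - 2*Z)
V(c) = 2*c + 2*c*(58/3 - 2*c) (V(c) = 2*(c + c*(58/3 - 2*c)) = 2*c + 2*c*(58/3 - 2*c))
F(S) = S**3
7041 + F(V(-6)) = 7041 + ((2/3)*(-6)*(61 - 6*(-6)))**3 = 7041 + ((2/3)*(-6)*(61 + 36))**3 = 7041 + ((2/3)*(-6)*97)**3 = 7041 + (-388)**3 = 7041 - 58411072 = -58404031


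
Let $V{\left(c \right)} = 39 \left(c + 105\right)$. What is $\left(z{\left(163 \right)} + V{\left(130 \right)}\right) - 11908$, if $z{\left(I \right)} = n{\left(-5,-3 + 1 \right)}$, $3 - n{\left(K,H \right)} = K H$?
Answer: $-2750$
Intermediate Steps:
$n{\left(K,H \right)} = 3 - H K$ ($n{\left(K,H \right)} = 3 - K H = 3 - H K$)
$V{\left(c \right)} = 4095 + 39 c$ ($V{\left(c \right)} = 39 \left(105 + c\right) = 4095 + 39 c$)
$z{\left(I \right)} = -7$ ($z{\left(I \right)} = 3 - \left(-3 + 1\right) \left(-5\right) = 3 - \left(-2\right) \left(-5\right) = 3 - 10 = -7$)
$\left(z{\left(163 \right)} + V{\left(130 \right)}\right) - 11908 = \left(-7 + \left(4095 + 39 \cdot 130\right)\right) - 11908 = \left(-7 + \left(4095 + 5070\right)\right) - 11908 = \left(-7 + 9165\right) - 11908 = 9158 - 11908 = -2750$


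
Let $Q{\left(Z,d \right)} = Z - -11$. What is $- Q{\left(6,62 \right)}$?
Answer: $-17$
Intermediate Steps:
$Q{\left(Z,d \right)} = 11 + Z$ ($Q{\left(Z,d \right)} = Z + 11 = 11 + Z$)
$- Q{\left(6,62 \right)} = - (11 + 6) = \left(-1\right) 17 = -17$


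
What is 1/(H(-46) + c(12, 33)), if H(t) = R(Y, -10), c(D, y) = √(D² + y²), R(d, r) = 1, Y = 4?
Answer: -1/1232 + 3*√137/1232 ≈ 0.027690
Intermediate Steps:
H(t) = 1
1/(H(-46) + c(12, 33)) = 1/(1 + √(12² + 33²)) = 1/(1 + √(144 + 1089)) = 1/(1 + √1233) = 1/(1 + 3*√137)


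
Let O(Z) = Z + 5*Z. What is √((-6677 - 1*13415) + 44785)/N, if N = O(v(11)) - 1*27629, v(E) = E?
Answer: -√24693/27563 ≈ -0.0057011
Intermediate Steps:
O(Z) = 6*Z
N = -27563 (N = 6*11 - 1*27629 = 66 - 27629 = -27563)
√((-6677 - 1*13415) + 44785)/N = √((-6677 - 1*13415) + 44785)/(-27563) = √((-6677 - 13415) + 44785)*(-1/27563) = √(-20092 + 44785)*(-1/27563) = √24693*(-1/27563) = -√24693/27563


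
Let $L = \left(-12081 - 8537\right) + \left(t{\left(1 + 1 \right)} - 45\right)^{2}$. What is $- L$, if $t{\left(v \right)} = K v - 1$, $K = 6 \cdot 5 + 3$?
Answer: $20218$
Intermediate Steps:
$K = 33$ ($K = 30 + 3 = 33$)
$t{\left(v \right)} = -1 + 33 v$ ($t{\left(v \right)} = 33 v - 1 = -1 + 33 v$)
$L = -20218$ ($L = \left(-12081 - 8537\right) + \left(\left(-1 + 33 \left(1 + 1\right)\right) - 45\right)^{2} = -20618 + \left(\left(-1 + 33 \cdot 2\right) - 45\right)^{2} = -20618 + \left(\left(-1 + 66\right) - 45\right)^{2} = -20618 + \left(65 - 45\right)^{2} = -20618 + 20^{2} = -20618 + 400 = -20218$)
$- L = \left(-1\right) \left(-20218\right) = 20218$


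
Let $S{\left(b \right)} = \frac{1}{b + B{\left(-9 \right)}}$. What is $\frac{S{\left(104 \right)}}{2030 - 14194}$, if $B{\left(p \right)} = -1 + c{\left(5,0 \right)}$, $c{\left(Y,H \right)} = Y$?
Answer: $- \frac{1}{1313712} \approx -7.612 \cdot 10^{-7}$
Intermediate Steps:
$B{\left(p \right)} = 4$ ($B{\left(p \right)} = -1 + 5 = 4$)
$S{\left(b \right)} = \frac{1}{4 + b}$ ($S{\left(b \right)} = \frac{1}{b + 4} = \frac{1}{4 + b}$)
$\frac{S{\left(104 \right)}}{2030 - 14194} = \frac{1}{\left(4 + 104\right) \left(2030 - 14194\right)} = \frac{1}{108 \left(-12164\right)} = \frac{1}{108} \left(- \frac{1}{12164}\right) = - \frac{1}{1313712}$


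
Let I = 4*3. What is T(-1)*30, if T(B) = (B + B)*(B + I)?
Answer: -660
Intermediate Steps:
I = 12
T(B) = 2*B*(12 + B) (T(B) = (B + B)*(B + 12) = (2*B)*(12 + B) = 2*B*(12 + B))
T(-1)*30 = (2*(-1)*(12 - 1))*30 = (2*(-1)*11)*30 = -22*30 = -660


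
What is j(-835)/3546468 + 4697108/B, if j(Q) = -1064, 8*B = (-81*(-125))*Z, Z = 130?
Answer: 142375796182/4987220625 ≈ 28.548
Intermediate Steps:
B = 658125/4 (B = (-81*(-125)*130)/8 = (10125*130)/8 = (1/8)*1316250 = 658125/4 ≈ 1.6453e+5)
j(-835)/3546468 + 4697108/B = -1064/3546468 + 4697108/(658125/4) = -1064*1/3546468 + 4697108*(4/658125) = -266/886617 + 1445264/50625 = 142375796182/4987220625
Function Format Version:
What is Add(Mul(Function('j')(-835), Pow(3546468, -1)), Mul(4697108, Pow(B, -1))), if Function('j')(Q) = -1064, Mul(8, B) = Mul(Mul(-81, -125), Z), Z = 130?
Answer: Rational(142375796182, 4987220625) ≈ 28.548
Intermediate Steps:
B = Rational(658125, 4) (B = Mul(Rational(1, 8), Mul(Mul(-81, -125), 130)) = Mul(Rational(1, 8), Mul(10125, 130)) = Mul(Rational(1, 8), 1316250) = Rational(658125, 4) ≈ 1.6453e+5)
Add(Mul(Function('j')(-835), Pow(3546468, -1)), Mul(4697108, Pow(B, -1))) = Add(Mul(-1064, Pow(3546468, -1)), Mul(4697108, Pow(Rational(658125, 4), -1))) = Add(Mul(-1064, Rational(1, 3546468)), Mul(4697108, Rational(4, 658125))) = Add(Rational(-266, 886617), Rational(1445264, 50625)) = Rational(142375796182, 4987220625)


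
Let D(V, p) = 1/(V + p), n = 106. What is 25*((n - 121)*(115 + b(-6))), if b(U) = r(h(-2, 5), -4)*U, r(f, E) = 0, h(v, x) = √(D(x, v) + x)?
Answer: -43125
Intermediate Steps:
h(v, x) = √(x + 1/(v + x)) (h(v, x) = √(1/(x + v) + x) = √(1/(v + x) + x) = √(x + 1/(v + x)))
b(U) = 0 (b(U) = 0*U = 0)
25*((n - 121)*(115 + b(-6))) = 25*((106 - 121)*(115 + 0)) = 25*(-15*115) = 25*(-1725) = -43125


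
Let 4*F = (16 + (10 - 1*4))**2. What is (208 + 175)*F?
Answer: 46343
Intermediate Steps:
F = 121 (F = (16 + (10 - 1*4))**2/4 = (16 + (10 - 4))**2/4 = (16 + 6)**2/4 = (1/4)*22**2 = (1/4)*484 = 121)
(208 + 175)*F = (208 + 175)*121 = 383*121 = 46343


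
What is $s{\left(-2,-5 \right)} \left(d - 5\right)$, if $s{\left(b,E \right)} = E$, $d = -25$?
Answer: $150$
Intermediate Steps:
$s{\left(-2,-5 \right)} \left(d - 5\right) = - 5 \left(-25 - 5\right) = \left(-5\right) \left(-30\right) = 150$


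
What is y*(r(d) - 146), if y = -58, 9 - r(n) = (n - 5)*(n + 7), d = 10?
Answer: 12876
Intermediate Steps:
r(n) = 9 - (-5 + n)*(7 + n) (r(n) = 9 - (n - 5)*(n + 7) = 9 - (-5 + n)*(7 + n))
y*(r(d) - 146) = -58*((44 - 1*10² - 2*10) - 146) = -58*((44 - 1*100 - 20) - 146) = -58*((44 - 100 - 20) - 146) = -58*(-76 - 146) = -58*(-222) = 12876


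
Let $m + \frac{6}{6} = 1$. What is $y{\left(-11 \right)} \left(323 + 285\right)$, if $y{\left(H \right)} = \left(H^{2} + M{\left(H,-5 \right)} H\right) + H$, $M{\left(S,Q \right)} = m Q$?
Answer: $66880$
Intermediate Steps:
$m = 0$ ($m = -1 + 1 = 0$)
$M{\left(S,Q \right)} = 0$ ($M{\left(S,Q \right)} = 0 Q = 0$)
$y{\left(H \right)} = H + H^{2}$ ($y{\left(H \right)} = \left(H^{2} + 0 H\right) + H = \left(H^{2} + 0\right) + H = H^{2} + H = H + H^{2}$)
$y{\left(-11 \right)} \left(323 + 285\right) = - 11 \left(1 - 11\right) \left(323 + 285\right) = \left(-11\right) \left(-10\right) 608 = 110 \cdot 608 = 66880$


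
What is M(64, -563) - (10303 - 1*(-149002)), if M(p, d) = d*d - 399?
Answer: 157265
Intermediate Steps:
M(p, d) = -399 + d**2 (M(p, d) = d**2 - 399 = -399 + d**2)
M(64, -563) - (10303 - 1*(-149002)) = (-399 + (-563)**2) - (10303 - 1*(-149002)) = (-399 + 316969) - (10303 + 149002) = 316570 - 1*159305 = 316570 - 159305 = 157265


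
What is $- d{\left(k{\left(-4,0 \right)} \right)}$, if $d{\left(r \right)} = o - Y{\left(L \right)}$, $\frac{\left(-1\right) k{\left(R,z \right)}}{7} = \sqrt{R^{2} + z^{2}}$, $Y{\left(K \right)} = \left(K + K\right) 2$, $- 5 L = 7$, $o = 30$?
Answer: $- \frac{178}{5} \approx -35.6$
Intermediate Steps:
$L = - \frac{7}{5}$ ($L = \left(- \frac{1}{5}\right) 7 = - \frac{7}{5} \approx -1.4$)
$Y{\left(K \right)} = 4 K$ ($Y{\left(K \right)} = 2 K 2 = 4 K$)
$k{\left(R,z \right)} = - 7 \sqrt{R^{2} + z^{2}}$
$d{\left(r \right)} = \frac{178}{5}$ ($d{\left(r \right)} = 30 - 4 \left(- \frac{7}{5}\right) = 30 - - \frac{28}{5} = 30 + \frac{28}{5} = \frac{178}{5}$)
$- d{\left(k{\left(-4,0 \right)} \right)} = \left(-1\right) \frac{178}{5} = - \frac{178}{5}$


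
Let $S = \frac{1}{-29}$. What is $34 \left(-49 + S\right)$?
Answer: $- \frac{48348}{29} \approx -1667.2$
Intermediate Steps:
$S = - \frac{1}{29} \approx -0.034483$
$34 \left(-49 + S\right) = 34 \left(-49 - \frac{1}{29}\right) = 34 \left(- \frac{1422}{29}\right) = - \frac{48348}{29}$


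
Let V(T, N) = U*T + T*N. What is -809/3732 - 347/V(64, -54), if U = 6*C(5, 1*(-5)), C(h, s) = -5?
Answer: -254515/1671936 ≈ -0.15223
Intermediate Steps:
U = -30 (U = 6*(-5) = -30)
V(T, N) = -30*T + N*T (V(T, N) = -30*T + T*N = -30*T + N*T)
-809/3732 - 347/V(64, -54) = -809/3732 - 347*1/(64*(-30 - 54)) = -809*1/3732 - 347/(64*(-84)) = -809/3732 - 347/(-5376) = -809/3732 - 347*(-1/5376) = -809/3732 + 347/5376 = -254515/1671936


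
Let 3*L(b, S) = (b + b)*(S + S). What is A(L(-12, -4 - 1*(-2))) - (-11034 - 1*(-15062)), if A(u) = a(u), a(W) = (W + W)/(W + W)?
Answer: -4027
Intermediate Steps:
L(b, S) = 4*S*b/3 (L(b, S) = ((b + b)*(S + S))/3 = ((2*b)*(2*S))/3 = (4*S*b)/3 = 4*S*b/3)
a(W) = 1 (a(W) = (2*W)/((2*W)) = (2*W)*(1/(2*W)) = 1)
A(u) = 1
A(L(-12, -4 - 1*(-2))) - (-11034 - 1*(-15062)) = 1 - (-11034 - 1*(-15062)) = 1 - (-11034 + 15062) = 1 - 1*4028 = 1 - 4028 = -4027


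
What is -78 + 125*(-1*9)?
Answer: -1203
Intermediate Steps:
-78 + 125*(-1*9) = -78 + 125*(-9) = -78 - 1125 = -1203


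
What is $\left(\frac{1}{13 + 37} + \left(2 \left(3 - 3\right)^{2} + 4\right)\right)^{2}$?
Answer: $\frac{40401}{2500} \approx 16.16$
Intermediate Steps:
$\left(\frac{1}{13 + 37} + \left(2 \left(3 - 3\right)^{2} + 4\right)\right)^{2} = \left(\frac{1}{50} + \left(2 \cdot 0^{2} + 4\right)\right)^{2} = \left(\frac{1}{50} + \left(2 \cdot 0 + 4\right)\right)^{2} = \left(\frac{1}{50} + \left(0 + 4\right)\right)^{2} = \left(\frac{1}{50} + 4\right)^{2} = \left(\frac{201}{50}\right)^{2} = \frac{40401}{2500}$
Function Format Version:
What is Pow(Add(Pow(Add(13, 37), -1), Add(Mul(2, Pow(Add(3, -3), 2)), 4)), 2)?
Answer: Rational(40401, 2500) ≈ 16.160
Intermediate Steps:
Pow(Add(Pow(Add(13, 37), -1), Add(Mul(2, Pow(Add(3, -3), 2)), 4)), 2) = Pow(Add(Pow(50, -1), Add(Mul(2, Pow(0, 2)), 4)), 2) = Pow(Add(Rational(1, 50), Add(Mul(2, 0), 4)), 2) = Pow(Add(Rational(1, 50), Add(0, 4)), 2) = Pow(Add(Rational(1, 50), 4), 2) = Pow(Rational(201, 50), 2) = Rational(40401, 2500)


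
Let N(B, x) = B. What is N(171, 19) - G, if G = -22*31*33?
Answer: 22677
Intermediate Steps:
G = -22506 (G = -682*33 = -22506)
N(171, 19) - G = 171 - 1*(-22506) = 171 + 22506 = 22677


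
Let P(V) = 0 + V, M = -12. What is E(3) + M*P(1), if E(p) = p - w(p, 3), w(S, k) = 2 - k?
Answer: -8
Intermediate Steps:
E(p) = 1 + p (E(p) = p - (2 - 1*3) = p - (2 - 3) = p - 1*(-1) = p + 1 = 1 + p)
P(V) = V
E(3) + M*P(1) = (1 + 3) - 12*1 = 4 - 12 = -8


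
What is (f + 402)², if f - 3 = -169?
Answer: 55696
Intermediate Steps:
f = -166 (f = 3 - 169 = -166)
(f + 402)² = (-166 + 402)² = 236² = 55696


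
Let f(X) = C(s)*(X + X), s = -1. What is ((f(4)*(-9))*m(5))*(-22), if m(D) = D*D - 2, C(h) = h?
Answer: -36432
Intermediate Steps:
m(D) = -2 + D**2 (m(D) = D**2 - 2 = -2 + D**2)
f(X) = -2*X (f(X) = -(X + X) = -2*X)
((f(4)*(-9))*m(5))*(-22) = ((-2*4*(-9))*(-2 + 5**2))*(-22) = ((-8*(-9))*(-2 + 25))*(-22) = (72*23)*(-22) = 1656*(-22) = -36432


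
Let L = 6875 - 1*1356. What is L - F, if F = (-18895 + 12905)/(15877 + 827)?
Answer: 46097683/8352 ≈ 5519.4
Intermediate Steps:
L = 5519 (L = 6875 - 1356 = 5519)
F = -2995/8352 (F = -5990/16704 = -5990*1/16704 = -2995/8352 ≈ -0.35860)
L - F = 5519 - 1*(-2995/8352) = 5519 + 2995/8352 = 46097683/8352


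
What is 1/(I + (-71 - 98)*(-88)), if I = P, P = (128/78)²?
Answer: 1521/22624408 ≈ 6.7228e-5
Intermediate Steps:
P = 4096/1521 (P = (128*(1/78))² = (64/39)² = 4096/1521 ≈ 2.6930)
I = 4096/1521 ≈ 2.6930
1/(I + (-71 - 98)*(-88)) = 1/(4096/1521 + (-71 - 98)*(-88)) = 1/(4096/1521 - 169*(-88)) = 1/(4096/1521 + 14872) = 1/(22624408/1521) = 1521/22624408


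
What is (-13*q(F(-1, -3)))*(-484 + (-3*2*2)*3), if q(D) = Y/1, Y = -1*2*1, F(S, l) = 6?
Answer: -13520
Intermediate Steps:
Y = -2 (Y = -2*1 = -2)
q(D) = -2 (q(D) = -2/1 = -2*1 = -2)
(-13*q(F(-1, -3)))*(-484 + (-3*2*2)*3) = (-13*(-2))*(-484 + (-3*2*2)*3) = 26*(-484 - 6*2*3) = 26*(-484 - 12*3) = 26*(-484 - 36) = 26*(-520) = -13520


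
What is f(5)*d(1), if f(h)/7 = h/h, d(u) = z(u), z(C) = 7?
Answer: 49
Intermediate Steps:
d(u) = 7
f(h) = 7 (f(h) = 7*(h/h) = 7*1 = 7)
f(5)*d(1) = 7*7 = 49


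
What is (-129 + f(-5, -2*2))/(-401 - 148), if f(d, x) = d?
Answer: 134/549 ≈ 0.24408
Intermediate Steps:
(-129 + f(-5, -2*2))/(-401 - 148) = (-129 - 5)/(-401 - 148) = -134/(-549) = -134*(-1/549) = 134/549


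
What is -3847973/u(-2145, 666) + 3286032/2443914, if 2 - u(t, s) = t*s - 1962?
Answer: -783889097539/582683678346 ≈ -1.3453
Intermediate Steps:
u(t, s) = 1964 - s*t (u(t, s) = 2 - (t*s - 1962) = 2 - (s*t - 1962) = 2 - (-1962 + s*t) = 2 + (1962 - s*t) = 1964 - s*t)
-3847973/u(-2145, 666) + 3286032/2443914 = -3847973/(1964 - 1*666*(-2145)) + 3286032/2443914 = -3847973/(1964 + 1428570) + 3286032*(1/2443914) = -3847973/1430534 + 547672/407319 = -783889097539/582683678346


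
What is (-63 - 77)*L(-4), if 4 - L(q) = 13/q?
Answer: -1015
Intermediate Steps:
L(q) = 4 - 13/q
(-63 - 77)*L(-4) = (-63 - 77)*(4 - 13/(-4)) = -140*(4 - 13*(-¼)) = -140*(4 + 13/4) = -140*29/4 = -1015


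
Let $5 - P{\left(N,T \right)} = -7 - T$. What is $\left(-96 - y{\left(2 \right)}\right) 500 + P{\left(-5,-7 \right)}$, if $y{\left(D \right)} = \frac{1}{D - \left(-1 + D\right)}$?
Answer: $-48495$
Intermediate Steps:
$P{\left(N,T \right)} = 12 + T$ ($P{\left(N,T \right)} = 5 - \left(-7 - T\right) = 5 + \left(7 + T\right) = 12 + T$)
$y{\left(D \right)} = 1$ ($y{\left(D \right)} = 1^{-1} = 1$)
$\left(-96 - y{\left(2 \right)}\right) 500 + P{\left(-5,-7 \right)} = \left(-96 - 1\right) 500 + \left(12 - 7\right) = \left(-96 - 1\right) 500 + 5 = \left(-97\right) 500 + 5 = -48500 + 5 = -48495$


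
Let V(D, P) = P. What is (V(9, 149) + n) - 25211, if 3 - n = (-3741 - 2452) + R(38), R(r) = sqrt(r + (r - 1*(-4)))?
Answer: -18866 - 4*sqrt(5) ≈ -18875.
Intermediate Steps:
R(r) = sqrt(4 + 2*r) (R(r) = sqrt(r + (r + 4)) = sqrt(r + (4 + r)) = sqrt(4 + 2*r))
n = 6196 - 4*sqrt(5) (n = 3 - ((-3741 - 2452) + sqrt(4 + 2*38)) = 3 - (-6193 + sqrt(4 + 76)) = 3 - (-6193 + sqrt(80)) = 3 - (-6193 + 4*sqrt(5)) = 3 + (6193 - 4*sqrt(5)) = 6196 - 4*sqrt(5) ≈ 6187.1)
(V(9, 149) + n) - 25211 = (149 + (6196 - 4*sqrt(5))) - 25211 = (6345 - 4*sqrt(5)) - 25211 = -18866 - 4*sqrt(5)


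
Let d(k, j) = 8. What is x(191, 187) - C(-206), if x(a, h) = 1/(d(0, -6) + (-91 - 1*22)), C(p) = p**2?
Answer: -4455781/105 ≈ -42436.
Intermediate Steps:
x(a, h) = -1/105 (x(a, h) = 1/(8 + (-91 - 1*22)) = 1/(8 + (-91 - 22)) = 1/(8 - 113) = 1/(-105) = -1/105)
x(191, 187) - C(-206) = -1/105 - 1*(-206)**2 = -1/105 - 1*42436 = -1/105 - 42436 = -4455781/105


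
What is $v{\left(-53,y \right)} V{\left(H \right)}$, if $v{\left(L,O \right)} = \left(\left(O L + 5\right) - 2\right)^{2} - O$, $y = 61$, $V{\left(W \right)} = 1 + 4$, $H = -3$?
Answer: $52164195$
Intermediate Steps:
$V{\left(W \right)} = 5$
$v{\left(L,O \right)} = \left(3 + L O\right)^{2} - O$ ($v{\left(L,O \right)} = \left(\left(L O + 5\right) - 2\right)^{2} - O = \left(\left(5 + L O\right) - 2\right)^{2} - O = \left(3 + L O\right)^{2} - O$)
$v{\left(-53,y \right)} V{\left(H \right)} = \left(\left(3 - 3233\right)^{2} - 61\right) 5 = \left(\left(-3230\right)^{2} - 61\right) 5 = \left(10432900 - 61\right) 5 = 10432839 \cdot 5 = 52164195$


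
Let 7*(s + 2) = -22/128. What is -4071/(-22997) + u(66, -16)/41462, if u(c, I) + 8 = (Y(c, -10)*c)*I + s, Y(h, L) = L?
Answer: 184311495129/427168723072 ≈ 0.43147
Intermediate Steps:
s = -907/448 (s = -2 + (-22/128)/7 = -2 + (-22*1/128)/7 = -2 + (⅐)*(-11/64) = -2 - 11/448 = -907/448 ≈ -2.0246)
u(c, I) = -4491/448 - 10*I*c (u(c, I) = -8 + ((-10*c)*I - 907/448) = -8 + (-10*I*c - 907/448) = -8 + (-907/448 - 10*I*c) = -4491/448 - 10*I*c)
-4071/(-22997) + u(66, -16)/41462 = -4071/(-22997) + (-4491/448 - 10*(-16)*66)/41462 = -4071*(-1/22997) + (-4491/448 + 10560)*(1/41462) = 4071/22997 + (4726389/448)*(1/41462) = 4071/22997 + 4726389/18574976 = 184311495129/427168723072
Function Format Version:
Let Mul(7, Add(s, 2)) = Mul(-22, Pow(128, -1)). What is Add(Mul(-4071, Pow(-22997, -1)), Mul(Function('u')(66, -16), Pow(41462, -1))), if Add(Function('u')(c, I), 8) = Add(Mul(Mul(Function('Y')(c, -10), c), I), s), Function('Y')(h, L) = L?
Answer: Rational(184311495129, 427168723072) ≈ 0.43147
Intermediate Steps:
s = Rational(-907, 448) (s = Add(-2, Mul(Rational(1, 7), Mul(-22, Pow(128, -1)))) = Add(-2, Mul(Rational(1, 7), Mul(-22, Rational(1, 128)))) = Add(-2, Mul(Rational(1, 7), Rational(-11, 64))) = Add(-2, Rational(-11, 448)) = Rational(-907, 448) ≈ -2.0246)
Function('u')(c, I) = Add(Rational(-4491, 448), Mul(-10, I, c)) (Function('u')(c, I) = Add(-8, Add(Mul(Mul(-10, c), I), Rational(-907, 448))) = Add(-8, Add(Mul(-10, I, c), Rational(-907, 448))) = Add(-8, Add(Rational(-907, 448), Mul(-10, I, c))) = Add(Rational(-4491, 448), Mul(-10, I, c)))
Add(Mul(-4071, Pow(-22997, -1)), Mul(Function('u')(66, -16), Pow(41462, -1))) = Add(Mul(-4071, Pow(-22997, -1)), Mul(Add(Rational(-4491, 448), Mul(-10, -16, 66)), Pow(41462, -1))) = Add(Mul(-4071, Rational(-1, 22997)), Mul(Add(Rational(-4491, 448), 10560), Rational(1, 41462))) = Add(Rational(4071, 22997), Mul(Rational(4726389, 448), Rational(1, 41462))) = Add(Rational(4071, 22997), Rational(4726389, 18574976)) = Rational(184311495129, 427168723072)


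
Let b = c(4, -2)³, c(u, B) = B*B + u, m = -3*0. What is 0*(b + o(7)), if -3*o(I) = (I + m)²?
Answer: 0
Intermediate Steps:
m = 0
c(u, B) = u + B² (c(u, B) = B² + u = u + B²)
o(I) = -I²/3 (o(I) = -(I + 0)²/3 = -I²/3)
b = 512 (b = (4 + (-2)²)³ = (4 + 4)³ = 8³ = 512)
0*(b + o(7)) = 0*(512 - ⅓*7²) = 0*(512 - ⅓*49) = 0*(512 - 49/3) = 0*(1487/3) = 0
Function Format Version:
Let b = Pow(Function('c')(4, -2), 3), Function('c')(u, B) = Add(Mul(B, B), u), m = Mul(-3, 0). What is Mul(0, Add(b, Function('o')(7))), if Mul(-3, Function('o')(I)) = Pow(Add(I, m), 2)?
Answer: 0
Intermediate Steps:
m = 0
Function('c')(u, B) = Add(u, Pow(B, 2)) (Function('c')(u, B) = Add(Pow(B, 2), u) = Add(u, Pow(B, 2)))
Function('o')(I) = Mul(Rational(-1, 3), Pow(I, 2)) (Function('o')(I) = Mul(Rational(-1, 3), Pow(Add(I, 0), 2)) = Mul(Rational(-1, 3), Pow(I, 2)))
b = 512 (b = Pow(Add(4, Pow(-2, 2)), 3) = Pow(Add(4, 4), 3) = Pow(8, 3) = 512)
Mul(0, Add(b, Function('o')(7))) = Mul(0, Add(512, Mul(Rational(-1, 3), Pow(7, 2)))) = Mul(0, Add(512, Mul(Rational(-1, 3), 49))) = Mul(0, Add(512, Rational(-49, 3))) = Mul(0, Rational(1487, 3)) = 0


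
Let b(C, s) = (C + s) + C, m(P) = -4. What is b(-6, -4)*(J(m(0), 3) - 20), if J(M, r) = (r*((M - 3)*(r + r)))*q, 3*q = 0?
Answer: 320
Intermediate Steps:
q = 0 (q = (1/3)*0 = 0)
J(M, r) = 0 (J(M, r) = (r*((M - 3)*(r + r)))*0 = (r*((-3 + M)*(2*r)))*0 = (r*(2*r*(-3 + M)))*0 = (2*r**2*(-3 + M))*0 = 0)
b(C, s) = s + 2*C
b(-6, -4)*(J(m(0), 3) - 20) = (-4 + 2*(-6))*(0 - 20) = (-4 - 12)*(-20) = -16*(-20) = 320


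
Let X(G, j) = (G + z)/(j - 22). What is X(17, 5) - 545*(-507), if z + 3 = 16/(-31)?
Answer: 145617587/527 ≈ 2.7631e+5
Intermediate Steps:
z = -109/31 (z = -3 + 16/(-31) = -3 + 16*(-1/31) = -3 - 16/31 = -109/31 ≈ -3.5161)
X(G, j) = (-109/31 + G)/(-22 + j) (X(G, j) = (G - 109/31)/(j - 22) = (-109/31 + G)/(-22 + j))
X(17, 5) - 545*(-507) = (-109/31 + 17)/(-22 + 5) - 545*(-507) = (418/31)/(-17) + 276315 = -1/17*418/31 + 276315 = -418/527 + 276315 = 145617587/527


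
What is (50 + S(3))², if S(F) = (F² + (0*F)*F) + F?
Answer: 3844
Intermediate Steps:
S(F) = F + F² (S(F) = (F² + 0*F) + F = (F² + 0) + F = F² + F = F + F²)
(50 + S(3))² = (50 + 3*(1 + 3))² = (50 + 3*4)² = (50 + 12)² = 62² = 3844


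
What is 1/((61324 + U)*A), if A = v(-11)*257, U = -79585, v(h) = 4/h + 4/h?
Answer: 11/37544616 ≈ 2.9298e-7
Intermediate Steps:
v(h) = 8/h
A = -2056/11 (A = (8/(-11))*257 = (8*(-1/11))*257 = -8/11*257 = -2056/11 ≈ -186.91)
1/((61324 + U)*A) = 1/((61324 - 79585)*(-2056/11)) = -11/2056/(-18261) = -1/18261*(-11/2056) = 11/37544616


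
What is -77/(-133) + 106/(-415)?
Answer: 2551/7885 ≈ 0.32353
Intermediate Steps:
-77/(-133) + 106/(-415) = -77*(-1/133) + 106*(-1/415) = 11/19 - 106/415 = 2551/7885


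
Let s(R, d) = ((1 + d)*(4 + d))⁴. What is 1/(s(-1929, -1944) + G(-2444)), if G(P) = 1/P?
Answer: 2444/493400202834932310196922239999 ≈ 4.9534e-27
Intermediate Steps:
s(R, d) = (1 + d)⁴*(4 + d)⁴
1/(s(-1929, -1944) + G(-2444)) = 1/((1 - 1944)⁴*(4 - 1944)⁴ + 1/(-2444)) = 1/((-1943)⁴*(-1940)⁴ - 1/2444) = 1/(14252505012001*14164684960000 - 1/2444) = 1/(201882243385815184204960000 - 1/2444) = 1/(493400202834932310196922239999/2444) = 2444/493400202834932310196922239999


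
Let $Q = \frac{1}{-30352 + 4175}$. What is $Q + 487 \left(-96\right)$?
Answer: $- \frac{1223827105}{26177} \approx -46752.0$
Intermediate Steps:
$Q = - \frac{1}{26177}$ ($Q = \frac{1}{-26177} = - \frac{1}{26177} \approx -3.8201 \cdot 10^{-5}$)
$Q + 487 \left(-96\right) = - \frac{1}{26177} + 487 \left(-96\right) = - \frac{1}{26177} - 46752 = - \frac{1223827105}{26177}$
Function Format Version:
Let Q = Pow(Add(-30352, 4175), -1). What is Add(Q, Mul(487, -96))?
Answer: Rational(-1223827105, 26177) ≈ -46752.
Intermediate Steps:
Q = Rational(-1, 26177) (Q = Pow(-26177, -1) = Rational(-1, 26177) ≈ -3.8201e-5)
Add(Q, Mul(487, -96)) = Add(Rational(-1, 26177), Mul(487, -96)) = Add(Rational(-1, 26177), -46752) = Rational(-1223827105, 26177)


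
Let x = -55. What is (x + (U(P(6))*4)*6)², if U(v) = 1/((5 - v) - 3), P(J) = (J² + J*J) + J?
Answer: 1104601/361 ≈ 3059.8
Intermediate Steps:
P(J) = J + 2*J² (P(J) = (J² + J²) + J = 2*J² + J = J + 2*J²)
U(v) = 1/(2 - v)
(x + (U(P(6))*4)*6)² = (-55 + (-1/(-2 + 6*(1 + 2*6))*4)*6)² = (-55 + (-1/(-2 + 6*(1 + 12))*4)*6)² = (-55 + (-1/(-2 + 6*13)*4)*6)² = (-55 + (-1/(-2 + 78)*4)*6)² = (-55 + (-1/76*4)*6)² = (-55 + (-1*1/76*4)*6)² = (-55 - 1/76*4*6)² = (-55 - 1/19*6)² = (-55 - 6/19)² = (-1051/19)² = 1104601/361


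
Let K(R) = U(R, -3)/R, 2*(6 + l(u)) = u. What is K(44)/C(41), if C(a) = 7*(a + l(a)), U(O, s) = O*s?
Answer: -2/259 ≈ -0.0077220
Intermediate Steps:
l(u) = -6 + u/2
C(a) = -42 + 21*a/2 (C(a) = 7*(a + (-6 + a/2)) = 7*(-6 + 3*a/2) = -42 + 21*a/2)
K(R) = -3 (K(R) = (R*(-3))/R = (-3*R)/R = -3)
K(44)/C(41) = -3/(-42 + (21/2)*41) = -3/(-42 + 861/2) = -3/777/2 = -3*2/777 = -2/259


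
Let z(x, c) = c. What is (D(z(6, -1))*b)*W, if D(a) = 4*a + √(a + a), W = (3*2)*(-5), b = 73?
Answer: 8760 - 2190*I*√2 ≈ 8760.0 - 3097.1*I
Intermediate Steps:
W = -30 (W = 6*(-5) = -30)
D(a) = 4*a + √2*√a (D(a) = 4*a + √(2*a) = 4*a + √2*√a)
(D(z(6, -1))*b)*W = ((4*(-1) + √2*√(-1))*73)*(-30) = ((-4 + √2*I)*73)*(-30) = ((-4 + I*√2)*73)*(-30) = (-292 + 73*I*√2)*(-30) = 8760 - 2190*I*√2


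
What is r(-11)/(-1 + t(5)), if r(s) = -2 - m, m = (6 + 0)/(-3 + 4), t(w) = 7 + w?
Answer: -8/11 ≈ -0.72727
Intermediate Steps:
m = 6 (m = 6/1 = 6*1 = 6)
r(s) = -8 (r(s) = -2 - 1*6 = -2 - 6 = -8)
r(-11)/(-1 + t(5)) = -8/(-1 + (7 + 5)) = -8/(-1 + 12) = -8/11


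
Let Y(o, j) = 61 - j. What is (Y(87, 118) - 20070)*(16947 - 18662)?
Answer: 34517805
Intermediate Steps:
(Y(87, 118) - 20070)*(16947 - 18662) = ((61 - 1*118) - 20070)*(16947 - 18662) = ((61 - 118) - 20070)*(-1715) = (-57 - 20070)*(-1715) = -20127*(-1715) = 34517805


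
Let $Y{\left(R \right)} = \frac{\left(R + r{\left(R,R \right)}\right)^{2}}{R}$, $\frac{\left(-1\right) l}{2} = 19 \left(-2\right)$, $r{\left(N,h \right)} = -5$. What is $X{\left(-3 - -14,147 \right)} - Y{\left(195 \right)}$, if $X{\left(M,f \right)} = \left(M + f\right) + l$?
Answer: $\frac{1906}{39} \approx 48.872$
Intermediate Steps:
$l = 76$ ($l = - 2 \cdot 19 \left(-2\right) = \left(-2\right) \left(-38\right) = 76$)
$X{\left(M,f \right)} = 76 + M + f$ ($X{\left(M,f \right)} = \left(M + f\right) + 76 = 76 + M + f$)
$Y{\left(R \right)} = \frac{\left(-5 + R\right)^{2}}{R}$ ($Y{\left(R \right)} = \frac{\left(R - 5\right)^{2}}{R} = \frac{\left(-5 + R\right)^{2}}{R}$)
$X{\left(-3 - -14,147 \right)} - Y{\left(195 \right)} = \left(76 - -11 + 147\right) - \frac{\left(-5 + 195\right)^{2}}{195} = \left(76 + \left(-3 + 14\right) + 147\right) - \frac{190^{2}}{195} = \left(76 + 11 + 147\right) - \frac{1}{195} \cdot 36100 = 234 - \frac{7220}{39} = \frac{1906}{39}$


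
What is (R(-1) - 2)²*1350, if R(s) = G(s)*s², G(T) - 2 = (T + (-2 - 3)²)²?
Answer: 447897600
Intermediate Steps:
G(T) = 2 + (25 + T)² (G(T) = 2 + (T + (-2 - 3)²)² = 2 + (T + (-5)²)² = 2 + (T + 25)² = 2 + (25 + T)²)
R(s) = s²*(2 + (25 + s)²) (R(s) = (2 + (25 + s)²)*s² = s²*(2 + (25 + s)²))
(R(-1) - 2)²*1350 = ((-1)²*(2 + (25 - 1)²) - 2)²*1350 = (1*(2 + 24²) - 2)²*1350 = (1*(2 + 576) - 2)²*1350 = (1*578 - 2)²*1350 = (578 - 2)²*1350 = 576²*1350 = 331776*1350 = 447897600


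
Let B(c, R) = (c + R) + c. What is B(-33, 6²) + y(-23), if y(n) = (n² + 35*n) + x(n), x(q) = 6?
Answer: -300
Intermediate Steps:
B(c, R) = R + 2*c (B(c, R) = (R + c) + c = R + 2*c)
y(n) = 6 + n² + 35*n (y(n) = (n² + 35*n) + 6 = 6 + n² + 35*n)
B(-33, 6²) + y(-23) = (6² + 2*(-33)) + (6 + (-23)² + 35*(-23)) = (36 - 66) + (6 + 529 - 805) = -30 - 270 = -300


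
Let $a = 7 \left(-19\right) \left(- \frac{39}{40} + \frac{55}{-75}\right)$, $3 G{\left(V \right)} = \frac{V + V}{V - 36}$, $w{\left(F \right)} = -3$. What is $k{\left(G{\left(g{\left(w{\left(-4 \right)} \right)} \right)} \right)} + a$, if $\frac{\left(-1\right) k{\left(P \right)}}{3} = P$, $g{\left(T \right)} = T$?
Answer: $\frac{70841}{312} \approx 227.05$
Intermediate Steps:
$G{\left(V \right)} = \frac{2 V}{3 \left(-36 + V\right)}$ ($G{\left(V \right)} = \frac{\left(V + V\right) \frac{1}{V - 36}}{3} = \frac{2 V \frac{1}{-36 + V}}{3} = \frac{2 V}{3 \left(-36 + V\right)}$)
$k{\left(P \right)} = - 3 P$
$a = \frac{5453}{24}$ ($a = - 133 \left(\left(-39\right) \frac{1}{40} + 55 \left(- \frac{1}{75}\right)\right) = - 133 \left(- \frac{39}{40} - \frac{11}{15}\right) = \left(-133\right) \left(- \frac{41}{24}\right) = \frac{5453}{24} \approx 227.21$)
$k{\left(G{\left(g{\left(w{\left(-4 \right)} \right)} \right)} \right)} + a = - 3 \cdot \frac{2}{3} \left(-3\right) \frac{1}{-36 - 3} + \frac{5453}{24} = - 3 \cdot \frac{2}{3} \left(-3\right) \frac{1}{-39} + \frac{5453}{24} = - 3 \cdot \frac{2}{3} \left(-3\right) \left(- \frac{1}{39}\right) + \frac{5453}{24} = \left(-3\right) \frac{2}{39} + \frac{5453}{24} = - \frac{2}{13} + \frac{5453}{24} = \frac{70841}{312}$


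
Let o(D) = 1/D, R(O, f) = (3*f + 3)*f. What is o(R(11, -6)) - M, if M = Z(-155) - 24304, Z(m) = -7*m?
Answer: 2089711/90 ≈ 23219.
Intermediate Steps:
R(O, f) = f*(3 + 3*f) (R(O, f) = (3 + 3*f)*f = f*(3 + 3*f))
M = -23219 (M = -7*(-155) - 24304 = 1085 - 24304 = -23219)
o(R(11, -6)) - M = 1/(3*(-6)*(1 - 6)) - 1*(-23219) = 1/(3*(-6)*(-5)) + 23219 = 1/90 + 23219 = 2089711/90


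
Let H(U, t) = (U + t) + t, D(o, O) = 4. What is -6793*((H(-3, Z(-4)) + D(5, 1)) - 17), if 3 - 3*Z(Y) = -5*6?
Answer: -40758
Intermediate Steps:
Z(Y) = 11 (Z(Y) = 1 - (-5)*6/3 = 1 - ⅓*(-30) = 1 + 10 = 11)
H(U, t) = U + 2*t
-6793*((H(-3, Z(-4)) + D(5, 1)) - 17) = -6793*(((-3 + 2*11) + 4) - 17) = -6793*(((-3 + 22) + 4) - 17) = -6793*((19 + 4) - 17) = -6793*(23 - 17) = -6793*6 = -40758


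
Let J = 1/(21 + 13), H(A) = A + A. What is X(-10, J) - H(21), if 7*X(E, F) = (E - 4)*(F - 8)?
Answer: -443/17 ≈ -26.059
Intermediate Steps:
H(A) = 2*A
J = 1/34 ≈ 0.029412
X(E, F) = (-8 + F)*(-4 + E)/7 (X(E, F) = ((E - 4)*(F - 8))/7 = ((-4 + E)*(-8 + F))/7 = ((-8 + F)*(-4 + E))/7 = (-8 + F)*(-4 + E)/7)
X(-10, J) - H(21) = (32/7 - 8/7*(-10) - 4/7*1/34 + (⅐)*(-10)*(1/34)) - 2*21 = (32/7 + 80/7 - 2/119 - 5/119) - 1*42 = 271/17 - 42 = -443/17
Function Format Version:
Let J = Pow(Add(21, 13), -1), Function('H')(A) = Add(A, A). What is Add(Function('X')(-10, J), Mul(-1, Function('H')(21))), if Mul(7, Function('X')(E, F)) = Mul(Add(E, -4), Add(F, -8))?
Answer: Rational(-443, 17) ≈ -26.059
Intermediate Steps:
Function('H')(A) = Mul(2, A)
J = Rational(1, 34) (J = Pow(34, -1) = Rational(1, 34) ≈ 0.029412)
Function('X')(E, F) = Mul(Rational(1, 7), Add(-8, F), Add(-4, E)) (Function('X')(E, F) = Mul(Rational(1, 7), Mul(Add(E, -4), Add(F, -8))) = Mul(Rational(1, 7), Mul(Add(-4, E), Add(-8, F))) = Mul(Rational(1, 7), Mul(Add(-8, F), Add(-4, E))) = Mul(Rational(1, 7), Add(-8, F), Add(-4, E)))
Add(Function('X')(-10, J), Mul(-1, Function('H')(21))) = Add(Add(Rational(32, 7), Mul(Rational(-8, 7), -10), Mul(Rational(-4, 7), Rational(1, 34)), Mul(Rational(1, 7), -10, Rational(1, 34))), Mul(-1, Mul(2, 21))) = Add(Add(Rational(32, 7), Rational(80, 7), Rational(-2, 119), Rational(-5, 119)), Mul(-1, 42)) = Add(Rational(271, 17), -42) = Rational(-443, 17)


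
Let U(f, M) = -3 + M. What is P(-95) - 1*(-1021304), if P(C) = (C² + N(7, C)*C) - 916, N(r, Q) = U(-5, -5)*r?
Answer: 1034733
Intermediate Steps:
N(r, Q) = -8*r (N(r, Q) = (-3 - 5)*r = -8*r)
P(C) = -916 + C² - 56*C (P(C) = (C² + (-8*7)*C) - 916 = (C² - 56*C) - 916 = -916 + C² - 56*C)
P(-95) - 1*(-1021304) = (-916 + (-95)² - 56*(-95)) - 1*(-1021304) = (-916 + 9025 + 5320) + 1021304 = 13429 + 1021304 = 1034733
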